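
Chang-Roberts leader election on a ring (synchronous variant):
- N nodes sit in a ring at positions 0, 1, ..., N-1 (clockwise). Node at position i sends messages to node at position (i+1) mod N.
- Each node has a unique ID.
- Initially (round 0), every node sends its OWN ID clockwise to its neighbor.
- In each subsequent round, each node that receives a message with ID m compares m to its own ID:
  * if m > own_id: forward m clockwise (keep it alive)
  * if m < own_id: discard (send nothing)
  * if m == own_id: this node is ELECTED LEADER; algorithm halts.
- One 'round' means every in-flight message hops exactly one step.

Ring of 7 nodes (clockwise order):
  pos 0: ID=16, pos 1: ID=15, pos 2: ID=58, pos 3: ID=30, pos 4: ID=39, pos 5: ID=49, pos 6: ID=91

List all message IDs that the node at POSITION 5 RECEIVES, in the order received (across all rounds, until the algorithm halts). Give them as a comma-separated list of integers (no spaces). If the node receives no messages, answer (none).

Answer: 39,58,91

Derivation:
Round 1: pos1(id15) recv 16: fwd; pos2(id58) recv 15: drop; pos3(id30) recv 58: fwd; pos4(id39) recv 30: drop; pos5(id49) recv 39: drop; pos6(id91) recv 49: drop; pos0(id16) recv 91: fwd
Round 2: pos2(id58) recv 16: drop; pos4(id39) recv 58: fwd; pos1(id15) recv 91: fwd
Round 3: pos5(id49) recv 58: fwd; pos2(id58) recv 91: fwd
Round 4: pos6(id91) recv 58: drop; pos3(id30) recv 91: fwd
Round 5: pos4(id39) recv 91: fwd
Round 6: pos5(id49) recv 91: fwd
Round 7: pos6(id91) recv 91: ELECTED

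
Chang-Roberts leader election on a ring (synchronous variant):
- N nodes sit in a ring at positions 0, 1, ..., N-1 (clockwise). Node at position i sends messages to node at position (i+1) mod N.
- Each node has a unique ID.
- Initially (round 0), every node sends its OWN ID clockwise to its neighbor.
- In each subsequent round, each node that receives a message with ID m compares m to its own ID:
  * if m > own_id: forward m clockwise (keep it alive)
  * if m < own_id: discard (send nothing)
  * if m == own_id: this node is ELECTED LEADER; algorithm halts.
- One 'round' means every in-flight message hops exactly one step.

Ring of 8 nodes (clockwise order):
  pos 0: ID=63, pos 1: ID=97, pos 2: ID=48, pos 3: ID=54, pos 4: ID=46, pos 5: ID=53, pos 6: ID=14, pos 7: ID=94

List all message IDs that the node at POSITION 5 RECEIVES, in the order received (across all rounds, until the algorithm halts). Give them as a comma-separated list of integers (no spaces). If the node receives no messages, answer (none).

Round 1: pos1(id97) recv 63: drop; pos2(id48) recv 97: fwd; pos3(id54) recv 48: drop; pos4(id46) recv 54: fwd; pos5(id53) recv 46: drop; pos6(id14) recv 53: fwd; pos7(id94) recv 14: drop; pos0(id63) recv 94: fwd
Round 2: pos3(id54) recv 97: fwd; pos5(id53) recv 54: fwd; pos7(id94) recv 53: drop; pos1(id97) recv 94: drop
Round 3: pos4(id46) recv 97: fwd; pos6(id14) recv 54: fwd
Round 4: pos5(id53) recv 97: fwd; pos7(id94) recv 54: drop
Round 5: pos6(id14) recv 97: fwd
Round 6: pos7(id94) recv 97: fwd
Round 7: pos0(id63) recv 97: fwd
Round 8: pos1(id97) recv 97: ELECTED

Answer: 46,54,97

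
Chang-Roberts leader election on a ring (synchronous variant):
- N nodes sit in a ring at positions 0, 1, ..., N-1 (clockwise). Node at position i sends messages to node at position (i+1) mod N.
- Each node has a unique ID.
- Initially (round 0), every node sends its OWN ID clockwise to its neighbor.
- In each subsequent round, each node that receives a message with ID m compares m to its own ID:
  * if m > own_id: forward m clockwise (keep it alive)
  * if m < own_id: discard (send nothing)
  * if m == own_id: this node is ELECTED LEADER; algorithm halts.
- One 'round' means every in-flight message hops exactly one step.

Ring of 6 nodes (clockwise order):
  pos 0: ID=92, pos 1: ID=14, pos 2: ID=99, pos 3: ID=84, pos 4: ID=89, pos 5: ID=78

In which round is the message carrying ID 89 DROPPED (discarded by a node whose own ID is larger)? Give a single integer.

Answer: 2

Derivation:
Round 1: pos1(id14) recv 92: fwd; pos2(id99) recv 14: drop; pos3(id84) recv 99: fwd; pos4(id89) recv 84: drop; pos5(id78) recv 89: fwd; pos0(id92) recv 78: drop
Round 2: pos2(id99) recv 92: drop; pos4(id89) recv 99: fwd; pos0(id92) recv 89: drop
Round 3: pos5(id78) recv 99: fwd
Round 4: pos0(id92) recv 99: fwd
Round 5: pos1(id14) recv 99: fwd
Round 6: pos2(id99) recv 99: ELECTED
Message ID 89 originates at pos 4; dropped at pos 0 in round 2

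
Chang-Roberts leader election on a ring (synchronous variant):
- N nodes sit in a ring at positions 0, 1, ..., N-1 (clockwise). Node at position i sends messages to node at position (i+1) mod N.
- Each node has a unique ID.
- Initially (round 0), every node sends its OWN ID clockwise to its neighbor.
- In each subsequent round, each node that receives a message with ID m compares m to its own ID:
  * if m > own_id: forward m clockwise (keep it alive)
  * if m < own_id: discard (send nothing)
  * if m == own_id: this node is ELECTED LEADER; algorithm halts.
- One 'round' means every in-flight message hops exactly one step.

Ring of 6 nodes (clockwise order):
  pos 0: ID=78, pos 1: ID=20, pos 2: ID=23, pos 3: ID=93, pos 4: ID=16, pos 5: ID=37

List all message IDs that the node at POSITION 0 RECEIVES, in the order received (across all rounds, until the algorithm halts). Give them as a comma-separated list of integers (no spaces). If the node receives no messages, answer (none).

Round 1: pos1(id20) recv 78: fwd; pos2(id23) recv 20: drop; pos3(id93) recv 23: drop; pos4(id16) recv 93: fwd; pos5(id37) recv 16: drop; pos0(id78) recv 37: drop
Round 2: pos2(id23) recv 78: fwd; pos5(id37) recv 93: fwd
Round 3: pos3(id93) recv 78: drop; pos0(id78) recv 93: fwd
Round 4: pos1(id20) recv 93: fwd
Round 5: pos2(id23) recv 93: fwd
Round 6: pos3(id93) recv 93: ELECTED

Answer: 37,93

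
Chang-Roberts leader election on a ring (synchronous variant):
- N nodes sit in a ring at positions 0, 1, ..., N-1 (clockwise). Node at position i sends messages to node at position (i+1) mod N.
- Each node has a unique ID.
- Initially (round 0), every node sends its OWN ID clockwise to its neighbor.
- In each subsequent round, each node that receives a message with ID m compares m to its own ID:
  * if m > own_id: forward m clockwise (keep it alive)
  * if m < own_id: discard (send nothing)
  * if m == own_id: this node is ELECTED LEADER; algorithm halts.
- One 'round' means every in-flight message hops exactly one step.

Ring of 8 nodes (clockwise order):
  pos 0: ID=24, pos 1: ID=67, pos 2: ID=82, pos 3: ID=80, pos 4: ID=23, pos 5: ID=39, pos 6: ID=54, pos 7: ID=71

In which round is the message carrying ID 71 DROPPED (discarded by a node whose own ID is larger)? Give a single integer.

Round 1: pos1(id67) recv 24: drop; pos2(id82) recv 67: drop; pos3(id80) recv 82: fwd; pos4(id23) recv 80: fwd; pos5(id39) recv 23: drop; pos6(id54) recv 39: drop; pos7(id71) recv 54: drop; pos0(id24) recv 71: fwd
Round 2: pos4(id23) recv 82: fwd; pos5(id39) recv 80: fwd; pos1(id67) recv 71: fwd
Round 3: pos5(id39) recv 82: fwd; pos6(id54) recv 80: fwd; pos2(id82) recv 71: drop
Round 4: pos6(id54) recv 82: fwd; pos7(id71) recv 80: fwd
Round 5: pos7(id71) recv 82: fwd; pos0(id24) recv 80: fwd
Round 6: pos0(id24) recv 82: fwd; pos1(id67) recv 80: fwd
Round 7: pos1(id67) recv 82: fwd; pos2(id82) recv 80: drop
Round 8: pos2(id82) recv 82: ELECTED
Message ID 71 originates at pos 7; dropped at pos 2 in round 3

Answer: 3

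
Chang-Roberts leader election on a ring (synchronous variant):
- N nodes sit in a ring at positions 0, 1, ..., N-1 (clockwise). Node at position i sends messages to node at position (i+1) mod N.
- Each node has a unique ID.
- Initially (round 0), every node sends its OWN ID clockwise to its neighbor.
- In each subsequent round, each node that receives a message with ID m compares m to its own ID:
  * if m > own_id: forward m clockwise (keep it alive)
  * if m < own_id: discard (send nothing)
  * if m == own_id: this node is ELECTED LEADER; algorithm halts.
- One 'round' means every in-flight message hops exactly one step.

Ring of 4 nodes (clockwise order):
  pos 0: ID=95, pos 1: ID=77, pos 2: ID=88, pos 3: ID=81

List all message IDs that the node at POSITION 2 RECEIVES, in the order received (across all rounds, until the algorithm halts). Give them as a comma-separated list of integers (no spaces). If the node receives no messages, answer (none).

Answer: 77,95

Derivation:
Round 1: pos1(id77) recv 95: fwd; pos2(id88) recv 77: drop; pos3(id81) recv 88: fwd; pos0(id95) recv 81: drop
Round 2: pos2(id88) recv 95: fwd; pos0(id95) recv 88: drop
Round 3: pos3(id81) recv 95: fwd
Round 4: pos0(id95) recv 95: ELECTED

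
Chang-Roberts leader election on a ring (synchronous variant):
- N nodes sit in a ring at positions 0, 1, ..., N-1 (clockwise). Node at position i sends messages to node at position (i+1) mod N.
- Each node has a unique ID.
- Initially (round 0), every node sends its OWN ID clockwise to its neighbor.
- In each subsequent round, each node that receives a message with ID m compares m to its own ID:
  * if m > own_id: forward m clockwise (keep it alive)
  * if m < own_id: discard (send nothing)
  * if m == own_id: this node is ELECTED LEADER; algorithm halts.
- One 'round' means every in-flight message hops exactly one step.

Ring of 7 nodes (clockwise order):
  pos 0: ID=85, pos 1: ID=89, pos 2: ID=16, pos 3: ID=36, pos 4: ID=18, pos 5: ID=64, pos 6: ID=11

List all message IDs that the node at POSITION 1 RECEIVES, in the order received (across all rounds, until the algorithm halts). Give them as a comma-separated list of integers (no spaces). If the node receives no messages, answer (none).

Round 1: pos1(id89) recv 85: drop; pos2(id16) recv 89: fwd; pos3(id36) recv 16: drop; pos4(id18) recv 36: fwd; pos5(id64) recv 18: drop; pos6(id11) recv 64: fwd; pos0(id85) recv 11: drop
Round 2: pos3(id36) recv 89: fwd; pos5(id64) recv 36: drop; pos0(id85) recv 64: drop
Round 3: pos4(id18) recv 89: fwd
Round 4: pos5(id64) recv 89: fwd
Round 5: pos6(id11) recv 89: fwd
Round 6: pos0(id85) recv 89: fwd
Round 7: pos1(id89) recv 89: ELECTED

Answer: 85,89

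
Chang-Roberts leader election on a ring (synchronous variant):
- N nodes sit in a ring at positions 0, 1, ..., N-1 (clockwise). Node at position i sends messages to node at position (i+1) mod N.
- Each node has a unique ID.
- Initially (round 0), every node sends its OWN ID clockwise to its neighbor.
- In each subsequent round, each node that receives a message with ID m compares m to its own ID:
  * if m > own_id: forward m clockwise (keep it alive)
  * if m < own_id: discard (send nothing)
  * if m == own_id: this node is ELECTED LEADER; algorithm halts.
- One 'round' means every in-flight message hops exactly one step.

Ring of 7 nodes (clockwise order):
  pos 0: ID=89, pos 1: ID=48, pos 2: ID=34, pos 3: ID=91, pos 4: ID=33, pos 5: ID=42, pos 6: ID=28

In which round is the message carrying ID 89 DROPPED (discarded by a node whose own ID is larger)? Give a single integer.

Answer: 3

Derivation:
Round 1: pos1(id48) recv 89: fwd; pos2(id34) recv 48: fwd; pos3(id91) recv 34: drop; pos4(id33) recv 91: fwd; pos5(id42) recv 33: drop; pos6(id28) recv 42: fwd; pos0(id89) recv 28: drop
Round 2: pos2(id34) recv 89: fwd; pos3(id91) recv 48: drop; pos5(id42) recv 91: fwd; pos0(id89) recv 42: drop
Round 3: pos3(id91) recv 89: drop; pos6(id28) recv 91: fwd
Round 4: pos0(id89) recv 91: fwd
Round 5: pos1(id48) recv 91: fwd
Round 6: pos2(id34) recv 91: fwd
Round 7: pos3(id91) recv 91: ELECTED
Message ID 89 originates at pos 0; dropped at pos 3 in round 3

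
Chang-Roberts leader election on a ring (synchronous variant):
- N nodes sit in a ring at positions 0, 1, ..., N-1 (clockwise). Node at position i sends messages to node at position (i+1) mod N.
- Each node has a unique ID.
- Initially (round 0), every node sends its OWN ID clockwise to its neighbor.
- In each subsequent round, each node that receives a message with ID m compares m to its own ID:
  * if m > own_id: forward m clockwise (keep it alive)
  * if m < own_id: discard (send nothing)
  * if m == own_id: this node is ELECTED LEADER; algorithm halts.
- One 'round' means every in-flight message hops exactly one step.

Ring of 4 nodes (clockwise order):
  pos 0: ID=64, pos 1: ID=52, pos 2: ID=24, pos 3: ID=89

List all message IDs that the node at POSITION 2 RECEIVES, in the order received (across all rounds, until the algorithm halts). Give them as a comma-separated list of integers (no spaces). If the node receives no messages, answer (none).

Answer: 52,64,89

Derivation:
Round 1: pos1(id52) recv 64: fwd; pos2(id24) recv 52: fwd; pos3(id89) recv 24: drop; pos0(id64) recv 89: fwd
Round 2: pos2(id24) recv 64: fwd; pos3(id89) recv 52: drop; pos1(id52) recv 89: fwd
Round 3: pos3(id89) recv 64: drop; pos2(id24) recv 89: fwd
Round 4: pos3(id89) recv 89: ELECTED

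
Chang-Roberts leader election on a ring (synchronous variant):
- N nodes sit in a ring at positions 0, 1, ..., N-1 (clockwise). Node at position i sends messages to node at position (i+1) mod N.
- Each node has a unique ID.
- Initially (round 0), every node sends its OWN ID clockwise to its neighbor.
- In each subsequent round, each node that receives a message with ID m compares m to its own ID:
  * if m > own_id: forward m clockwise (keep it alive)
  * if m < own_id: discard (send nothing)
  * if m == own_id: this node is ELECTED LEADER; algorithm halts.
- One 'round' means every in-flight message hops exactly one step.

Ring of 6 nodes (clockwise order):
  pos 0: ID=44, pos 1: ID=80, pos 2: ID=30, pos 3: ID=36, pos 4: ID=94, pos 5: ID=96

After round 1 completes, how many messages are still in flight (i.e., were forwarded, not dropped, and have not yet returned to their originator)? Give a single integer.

Round 1: pos1(id80) recv 44: drop; pos2(id30) recv 80: fwd; pos3(id36) recv 30: drop; pos4(id94) recv 36: drop; pos5(id96) recv 94: drop; pos0(id44) recv 96: fwd
After round 1: 2 messages still in flight

Answer: 2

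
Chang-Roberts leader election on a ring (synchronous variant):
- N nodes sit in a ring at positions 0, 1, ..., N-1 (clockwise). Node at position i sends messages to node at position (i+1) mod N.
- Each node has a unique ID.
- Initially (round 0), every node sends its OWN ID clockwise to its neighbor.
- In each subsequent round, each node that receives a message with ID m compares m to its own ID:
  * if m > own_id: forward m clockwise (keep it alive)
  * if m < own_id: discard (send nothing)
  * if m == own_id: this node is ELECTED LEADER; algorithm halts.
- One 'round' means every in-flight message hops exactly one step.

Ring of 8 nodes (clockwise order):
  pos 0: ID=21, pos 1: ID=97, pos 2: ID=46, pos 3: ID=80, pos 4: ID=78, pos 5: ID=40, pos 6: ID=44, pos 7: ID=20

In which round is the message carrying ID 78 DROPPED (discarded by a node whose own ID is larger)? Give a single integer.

Round 1: pos1(id97) recv 21: drop; pos2(id46) recv 97: fwd; pos3(id80) recv 46: drop; pos4(id78) recv 80: fwd; pos5(id40) recv 78: fwd; pos6(id44) recv 40: drop; pos7(id20) recv 44: fwd; pos0(id21) recv 20: drop
Round 2: pos3(id80) recv 97: fwd; pos5(id40) recv 80: fwd; pos6(id44) recv 78: fwd; pos0(id21) recv 44: fwd
Round 3: pos4(id78) recv 97: fwd; pos6(id44) recv 80: fwd; pos7(id20) recv 78: fwd; pos1(id97) recv 44: drop
Round 4: pos5(id40) recv 97: fwd; pos7(id20) recv 80: fwd; pos0(id21) recv 78: fwd
Round 5: pos6(id44) recv 97: fwd; pos0(id21) recv 80: fwd; pos1(id97) recv 78: drop
Round 6: pos7(id20) recv 97: fwd; pos1(id97) recv 80: drop
Round 7: pos0(id21) recv 97: fwd
Round 8: pos1(id97) recv 97: ELECTED
Message ID 78 originates at pos 4; dropped at pos 1 in round 5

Answer: 5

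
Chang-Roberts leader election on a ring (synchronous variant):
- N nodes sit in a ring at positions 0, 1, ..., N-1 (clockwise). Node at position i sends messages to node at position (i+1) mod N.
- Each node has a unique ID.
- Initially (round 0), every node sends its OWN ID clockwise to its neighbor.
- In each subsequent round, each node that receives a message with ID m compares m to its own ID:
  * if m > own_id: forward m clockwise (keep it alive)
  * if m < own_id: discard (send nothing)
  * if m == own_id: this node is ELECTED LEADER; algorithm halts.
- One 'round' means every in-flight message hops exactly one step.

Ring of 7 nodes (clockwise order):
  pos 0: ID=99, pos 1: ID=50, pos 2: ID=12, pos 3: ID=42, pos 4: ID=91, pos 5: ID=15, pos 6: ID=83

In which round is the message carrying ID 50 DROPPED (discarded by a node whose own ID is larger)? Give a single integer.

Round 1: pos1(id50) recv 99: fwd; pos2(id12) recv 50: fwd; pos3(id42) recv 12: drop; pos4(id91) recv 42: drop; pos5(id15) recv 91: fwd; pos6(id83) recv 15: drop; pos0(id99) recv 83: drop
Round 2: pos2(id12) recv 99: fwd; pos3(id42) recv 50: fwd; pos6(id83) recv 91: fwd
Round 3: pos3(id42) recv 99: fwd; pos4(id91) recv 50: drop; pos0(id99) recv 91: drop
Round 4: pos4(id91) recv 99: fwd
Round 5: pos5(id15) recv 99: fwd
Round 6: pos6(id83) recv 99: fwd
Round 7: pos0(id99) recv 99: ELECTED
Message ID 50 originates at pos 1; dropped at pos 4 in round 3

Answer: 3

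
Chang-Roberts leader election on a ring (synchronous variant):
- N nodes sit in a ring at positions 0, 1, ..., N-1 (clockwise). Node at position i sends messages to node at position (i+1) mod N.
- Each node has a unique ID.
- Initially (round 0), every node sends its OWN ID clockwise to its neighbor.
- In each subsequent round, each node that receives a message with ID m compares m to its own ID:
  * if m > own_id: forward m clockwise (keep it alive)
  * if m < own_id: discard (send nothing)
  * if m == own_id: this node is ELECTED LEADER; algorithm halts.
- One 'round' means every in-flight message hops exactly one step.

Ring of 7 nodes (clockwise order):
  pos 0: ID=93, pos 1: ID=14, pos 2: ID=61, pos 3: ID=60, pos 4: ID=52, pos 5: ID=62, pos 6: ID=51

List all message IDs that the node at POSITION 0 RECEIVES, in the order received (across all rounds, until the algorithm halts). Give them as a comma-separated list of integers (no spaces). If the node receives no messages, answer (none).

Round 1: pos1(id14) recv 93: fwd; pos2(id61) recv 14: drop; pos3(id60) recv 61: fwd; pos4(id52) recv 60: fwd; pos5(id62) recv 52: drop; pos6(id51) recv 62: fwd; pos0(id93) recv 51: drop
Round 2: pos2(id61) recv 93: fwd; pos4(id52) recv 61: fwd; pos5(id62) recv 60: drop; pos0(id93) recv 62: drop
Round 3: pos3(id60) recv 93: fwd; pos5(id62) recv 61: drop
Round 4: pos4(id52) recv 93: fwd
Round 5: pos5(id62) recv 93: fwd
Round 6: pos6(id51) recv 93: fwd
Round 7: pos0(id93) recv 93: ELECTED

Answer: 51,62,93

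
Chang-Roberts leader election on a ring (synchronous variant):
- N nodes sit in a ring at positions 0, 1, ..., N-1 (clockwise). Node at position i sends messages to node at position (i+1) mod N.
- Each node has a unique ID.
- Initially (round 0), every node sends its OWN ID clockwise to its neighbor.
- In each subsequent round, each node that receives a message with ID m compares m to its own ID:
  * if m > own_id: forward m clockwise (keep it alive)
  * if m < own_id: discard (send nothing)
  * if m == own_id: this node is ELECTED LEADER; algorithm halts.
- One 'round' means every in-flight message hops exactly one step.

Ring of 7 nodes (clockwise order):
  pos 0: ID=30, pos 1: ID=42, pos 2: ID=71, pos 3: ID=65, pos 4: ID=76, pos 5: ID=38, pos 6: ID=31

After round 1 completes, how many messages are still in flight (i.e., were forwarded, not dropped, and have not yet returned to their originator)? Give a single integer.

Answer: 4

Derivation:
Round 1: pos1(id42) recv 30: drop; pos2(id71) recv 42: drop; pos3(id65) recv 71: fwd; pos4(id76) recv 65: drop; pos5(id38) recv 76: fwd; pos6(id31) recv 38: fwd; pos0(id30) recv 31: fwd
After round 1: 4 messages still in flight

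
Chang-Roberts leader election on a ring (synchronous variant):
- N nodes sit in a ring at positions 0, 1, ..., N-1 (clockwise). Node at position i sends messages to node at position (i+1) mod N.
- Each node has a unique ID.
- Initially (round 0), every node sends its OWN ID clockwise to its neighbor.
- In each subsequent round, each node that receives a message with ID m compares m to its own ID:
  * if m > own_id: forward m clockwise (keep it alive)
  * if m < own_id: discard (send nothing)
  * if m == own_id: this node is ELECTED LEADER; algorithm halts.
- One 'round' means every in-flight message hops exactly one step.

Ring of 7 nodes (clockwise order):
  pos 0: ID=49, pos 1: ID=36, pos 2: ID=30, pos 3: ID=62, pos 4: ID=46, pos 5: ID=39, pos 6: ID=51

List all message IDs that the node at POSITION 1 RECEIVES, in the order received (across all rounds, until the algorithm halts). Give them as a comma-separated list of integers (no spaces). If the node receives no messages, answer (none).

Round 1: pos1(id36) recv 49: fwd; pos2(id30) recv 36: fwd; pos3(id62) recv 30: drop; pos4(id46) recv 62: fwd; pos5(id39) recv 46: fwd; pos6(id51) recv 39: drop; pos0(id49) recv 51: fwd
Round 2: pos2(id30) recv 49: fwd; pos3(id62) recv 36: drop; pos5(id39) recv 62: fwd; pos6(id51) recv 46: drop; pos1(id36) recv 51: fwd
Round 3: pos3(id62) recv 49: drop; pos6(id51) recv 62: fwd; pos2(id30) recv 51: fwd
Round 4: pos0(id49) recv 62: fwd; pos3(id62) recv 51: drop
Round 5: pos1(id36) recv 62: fwd
Round 6: pos2(id30) recv 62: fwd
Round 7: pos3(id62) recv 62: ELECTED

Answer: 49,51,62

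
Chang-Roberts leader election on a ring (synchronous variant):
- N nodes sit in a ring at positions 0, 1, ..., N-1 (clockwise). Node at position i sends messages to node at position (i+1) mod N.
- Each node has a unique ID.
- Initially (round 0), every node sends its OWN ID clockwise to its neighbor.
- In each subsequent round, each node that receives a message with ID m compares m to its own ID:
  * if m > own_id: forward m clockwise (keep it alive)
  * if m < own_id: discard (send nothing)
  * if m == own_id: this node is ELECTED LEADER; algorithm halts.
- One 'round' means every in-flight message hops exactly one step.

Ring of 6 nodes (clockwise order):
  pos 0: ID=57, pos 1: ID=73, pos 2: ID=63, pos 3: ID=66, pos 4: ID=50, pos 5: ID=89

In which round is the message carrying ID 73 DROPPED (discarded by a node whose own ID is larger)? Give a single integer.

Answer: 4

Derivation:
Round 1: pos1(id73) recv 57: drop; pos2(id63) recv 73: fwd; pos3(id66) recv 63: drop; pos4(id50) recv 66: fwd; pos5(id89) recv 50: drop; pos0(id57) recv 89: fwd
Round 2: pos3(id66) recv 73: fwd; pos5(id89) recv 66: drop; pos1(id73) recv 89: fwd
Round 3: pos4(id50) recv 73: fwd; pos2(id63) recv 89: fwd
Round 4: pos5(id89) recv 73: drop; pos3(id66) recv 89: fwd
Round 5: pos4(id50) recv 89: fwd
Round 6: pos5(id89) recv 89: ELECTED
Message ID 73 originates at pos 1; dropped at pos 5 in round 4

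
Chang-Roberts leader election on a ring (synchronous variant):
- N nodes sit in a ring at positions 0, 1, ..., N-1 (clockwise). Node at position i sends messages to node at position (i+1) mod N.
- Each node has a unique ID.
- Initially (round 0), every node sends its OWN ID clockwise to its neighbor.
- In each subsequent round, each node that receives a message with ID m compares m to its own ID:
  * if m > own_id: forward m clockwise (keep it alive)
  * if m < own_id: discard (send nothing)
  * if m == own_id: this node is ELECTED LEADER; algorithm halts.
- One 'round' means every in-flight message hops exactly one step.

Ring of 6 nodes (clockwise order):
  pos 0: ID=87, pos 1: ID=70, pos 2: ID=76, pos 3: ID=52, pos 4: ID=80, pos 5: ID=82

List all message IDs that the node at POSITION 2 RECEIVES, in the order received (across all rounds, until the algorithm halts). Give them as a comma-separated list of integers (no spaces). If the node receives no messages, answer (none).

Answer: 70,87

Derivation:
Round 1: pos1(id70) recv 87: fwd; pos2(id76) recv 70: drop; pos3(id52) recv 76: fwd; pos4(id80) recv 52: drop; pos5(id82) recv 80: drop; pos0(id87) recv 82: drop
Round 2: pos2(id76) recv 87: fwd; pos4(id80) recv 76: drop
Round 3: pos3(id52) recv 87: fwd
Round 4: pos4(id80) recv 87: fwd
Round 5: pos5(id82) recv 87: fwd
Round 6: pos0(id87) recv 87: ELECTED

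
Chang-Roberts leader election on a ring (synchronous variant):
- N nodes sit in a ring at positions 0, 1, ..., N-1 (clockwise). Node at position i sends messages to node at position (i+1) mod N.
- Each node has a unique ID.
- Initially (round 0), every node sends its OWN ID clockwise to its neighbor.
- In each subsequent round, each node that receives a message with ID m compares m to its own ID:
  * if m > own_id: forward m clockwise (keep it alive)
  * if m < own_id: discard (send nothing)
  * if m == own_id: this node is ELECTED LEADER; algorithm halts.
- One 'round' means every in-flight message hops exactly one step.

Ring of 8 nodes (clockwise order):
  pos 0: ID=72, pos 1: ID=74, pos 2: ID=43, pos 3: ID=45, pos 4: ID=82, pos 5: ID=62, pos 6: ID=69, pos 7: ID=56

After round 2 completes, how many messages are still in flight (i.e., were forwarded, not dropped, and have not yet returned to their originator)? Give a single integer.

Round 1: pos1(id74) recv 72: drop; pos2(id43) recv 74: fwd; pos3(id45) recv 43: drop; pos4(id82) recv 45: drop; pos5(id62) recv 82: fwd; pos6(id69) recv 62: drop; pos7(id56) recv 69: fwd; pos0(id72) recv 56: drop
Round 2: pos3(id45) recv 74: fwd; pos6(id69) recv 82: fwd; pos0(id72) recv 69: drop
After round 2: 2 messages still in flight

Answer: 2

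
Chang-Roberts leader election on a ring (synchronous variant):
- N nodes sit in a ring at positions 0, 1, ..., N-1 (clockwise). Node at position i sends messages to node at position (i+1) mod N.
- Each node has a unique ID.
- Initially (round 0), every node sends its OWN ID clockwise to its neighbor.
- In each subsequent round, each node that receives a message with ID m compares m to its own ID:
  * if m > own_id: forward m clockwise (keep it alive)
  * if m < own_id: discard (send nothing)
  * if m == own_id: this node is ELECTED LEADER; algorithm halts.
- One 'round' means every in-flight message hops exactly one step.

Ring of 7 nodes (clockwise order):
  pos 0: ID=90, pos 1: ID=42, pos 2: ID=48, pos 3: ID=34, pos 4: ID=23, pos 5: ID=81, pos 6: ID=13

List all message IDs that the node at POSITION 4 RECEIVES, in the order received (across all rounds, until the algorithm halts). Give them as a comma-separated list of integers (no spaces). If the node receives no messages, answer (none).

Round 1: pos1(id42) recv 90: fwd; pos2(id48) recv 42: drop; pos3(id34) recv 48: fwd; pos4(id23) recv 34: fwd; pos5(id81) recv 23: drop; pos6(id13) recv 81: fwd; pos0(id90) recv 13: drop
Round 2: pos2(id48) recv 90: fwd; pos4(id23) recv 48: fwd; pos5(id81) recv 34: drop; pos0(id90) recv 81: drop
Round 3: pos3(id34) recv 90: fwd; pos5(id81) recv 48: drop
Round 4: pos4(id23) recv 90: fwd
Round 5: pos5(id81) recv 90: fwd
Round 6: pos6(id13) recv 90: fwd
Round 7: pos0(id90) recv 90: ELECTED

Answer: 34,48,90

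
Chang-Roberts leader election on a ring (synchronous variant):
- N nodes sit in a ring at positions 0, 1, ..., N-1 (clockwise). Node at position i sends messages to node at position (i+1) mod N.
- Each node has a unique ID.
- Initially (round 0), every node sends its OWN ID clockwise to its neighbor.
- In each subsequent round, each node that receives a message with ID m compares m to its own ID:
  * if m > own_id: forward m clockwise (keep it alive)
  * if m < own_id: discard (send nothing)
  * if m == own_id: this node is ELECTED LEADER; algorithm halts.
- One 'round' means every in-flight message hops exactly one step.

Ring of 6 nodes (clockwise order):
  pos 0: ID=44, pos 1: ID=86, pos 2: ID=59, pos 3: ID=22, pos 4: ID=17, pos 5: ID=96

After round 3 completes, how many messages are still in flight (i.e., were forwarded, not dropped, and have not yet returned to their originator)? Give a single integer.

Answer: 2

Derivation:
Round 1: pos1(id86) recv 44: drop; pos2(id59) recv 86: fwd; pos3(id22) recv 59: fwd; pos4(id17) recv 22: fwd; pos5(id96) recv 17: drop; pos0(id44) recv 96: fwd
Round 2: pos3(id22) recv 86: fwd; pos4(id17) recv 59: fwd; pos5(id96) recv 22: drop; pos1(id86) recv 96: fwd
Round 3: pos4(id17) recv 86: fwd; pos5(id96) recv 59: drop; pos2(id59) recv 96: fwd
After round 3: 2 messages still in flight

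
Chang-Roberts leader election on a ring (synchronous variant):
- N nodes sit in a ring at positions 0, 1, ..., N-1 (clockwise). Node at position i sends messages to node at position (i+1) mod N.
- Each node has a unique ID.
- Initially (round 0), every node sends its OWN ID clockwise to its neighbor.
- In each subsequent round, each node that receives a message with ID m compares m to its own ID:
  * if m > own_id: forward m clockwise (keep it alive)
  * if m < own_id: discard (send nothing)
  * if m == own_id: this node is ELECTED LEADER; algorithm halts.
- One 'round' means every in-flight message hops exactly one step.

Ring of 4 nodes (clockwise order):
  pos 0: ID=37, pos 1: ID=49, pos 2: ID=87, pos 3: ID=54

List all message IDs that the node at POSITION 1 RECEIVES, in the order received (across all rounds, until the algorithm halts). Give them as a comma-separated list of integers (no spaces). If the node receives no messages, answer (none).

Answer: 37,54,87

Derivation:
Round 1: pos1(id49) recv 37: drop; pos2(id87) recv 49: drop; pos3(id54) recv 87: fwd; pos0(id37) recv 54: fwd
Round 2: pos0(id37) recv 87: fwd; pos1(id49) recv 54: fwd
Round 3: pos1(id49) recv 87: fwd; pos2(id87) recv 54: drop
Round 4: pos2(id87) recv 87: ELECTED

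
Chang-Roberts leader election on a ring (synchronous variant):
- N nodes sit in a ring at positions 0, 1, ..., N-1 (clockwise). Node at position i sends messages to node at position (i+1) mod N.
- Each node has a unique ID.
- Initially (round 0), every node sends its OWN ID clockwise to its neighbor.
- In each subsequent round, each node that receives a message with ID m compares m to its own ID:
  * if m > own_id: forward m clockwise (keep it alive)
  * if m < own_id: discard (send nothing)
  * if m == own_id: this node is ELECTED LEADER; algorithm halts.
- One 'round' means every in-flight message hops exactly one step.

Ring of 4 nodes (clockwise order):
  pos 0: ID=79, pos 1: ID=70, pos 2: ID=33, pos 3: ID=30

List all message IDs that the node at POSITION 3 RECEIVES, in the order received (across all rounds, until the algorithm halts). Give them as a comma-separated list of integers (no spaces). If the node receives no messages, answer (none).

Round 1: pos1(id70) recv 79: fwd; pos2(id33) recv 70: fwd; pos3(id30) recv 33: fwd; pos0(id79) recv 30: drop
Round 2: pos2(id33) recv 79: fwd; pos3(id30) recv 70: fwd; pos0(id79) recv 33: drop
Round 3: pos3(id30) recv 79: fwd; pos0(id79) recv 70: drop
Round 4: pos0(id79) recv 79: ELECTED

Answer: 33,70,79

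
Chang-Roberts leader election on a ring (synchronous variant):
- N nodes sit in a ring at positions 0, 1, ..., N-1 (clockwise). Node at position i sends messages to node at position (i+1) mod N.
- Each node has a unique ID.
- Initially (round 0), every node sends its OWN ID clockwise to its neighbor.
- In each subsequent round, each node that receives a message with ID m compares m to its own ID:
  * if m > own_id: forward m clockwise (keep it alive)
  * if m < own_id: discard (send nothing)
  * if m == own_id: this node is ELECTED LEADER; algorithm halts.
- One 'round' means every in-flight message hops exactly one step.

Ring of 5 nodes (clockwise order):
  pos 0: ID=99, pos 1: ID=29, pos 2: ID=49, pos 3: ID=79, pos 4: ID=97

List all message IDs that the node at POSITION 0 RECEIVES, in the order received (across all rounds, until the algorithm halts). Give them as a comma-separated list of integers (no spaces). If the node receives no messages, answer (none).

Round 1: pos1(id29) recv 99: fwd; pos2(id49) recv 29: drop; pos3(id79) recv 49: drop; pos4(id97) recv 79: drop; pos0(id99) recv 97: drop
Round 2: pos2(id49) recv 99: fwd
Round 3: pos3(id79) recv 99: fwd
Round 4: pos4(id97) recv 99: fwd
Round 5: pos0(id99) recv 99: ELECTED

Answer: 97,99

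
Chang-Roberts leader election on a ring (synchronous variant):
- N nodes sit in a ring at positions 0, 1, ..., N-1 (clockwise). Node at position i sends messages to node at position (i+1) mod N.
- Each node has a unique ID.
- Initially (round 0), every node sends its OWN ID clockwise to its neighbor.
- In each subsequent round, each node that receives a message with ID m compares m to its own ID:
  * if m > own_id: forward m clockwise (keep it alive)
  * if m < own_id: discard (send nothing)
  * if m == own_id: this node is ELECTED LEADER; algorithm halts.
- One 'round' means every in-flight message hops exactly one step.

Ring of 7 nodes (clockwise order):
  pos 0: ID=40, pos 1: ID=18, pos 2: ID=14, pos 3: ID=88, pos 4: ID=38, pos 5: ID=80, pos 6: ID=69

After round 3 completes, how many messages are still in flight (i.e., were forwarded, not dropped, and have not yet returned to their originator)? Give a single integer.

Round 1: pos1(id18) recv 40: fwd; pos2(id14) recv 18: fwd; pos3(id88) recv 14: drop; pos4(id38) recv 88: fwd; pos5(id80) recv 38: drop; pos6(id69) recv 80: fwd; pos0(id40) recv 69: fwd
Round 2: pos2(id14) recv 40: fwd; pos3(id88) recv 18: drop; pos5(id80) recv 88: fwd; pos0(id40) recv 80: fwd; pos1(id18) recv 69: fwd
Round 3: pos3(id88) recv 40: drop; pos6(id69) recv 88: fwd; pos1(id18) recv 80: fwd; pos2(id14) recv 69: fwd
After round 3: 3 messages still in flight

Answer: 3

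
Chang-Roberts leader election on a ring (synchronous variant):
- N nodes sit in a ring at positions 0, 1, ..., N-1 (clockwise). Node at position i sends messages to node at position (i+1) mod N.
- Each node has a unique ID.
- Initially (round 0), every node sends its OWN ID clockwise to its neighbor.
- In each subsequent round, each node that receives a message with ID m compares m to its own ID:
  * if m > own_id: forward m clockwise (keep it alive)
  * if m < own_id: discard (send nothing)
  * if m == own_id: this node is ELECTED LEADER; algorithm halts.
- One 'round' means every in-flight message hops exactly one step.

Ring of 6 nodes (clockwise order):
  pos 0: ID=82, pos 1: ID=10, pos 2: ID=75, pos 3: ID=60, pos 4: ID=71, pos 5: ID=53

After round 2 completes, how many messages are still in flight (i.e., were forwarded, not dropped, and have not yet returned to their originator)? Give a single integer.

Round 1: pos1(id10) recv 82: fwd; pos2(id75) recv 10: drop; pos3(id60) recv 75: fwd; pos4(id71) recv 60: drop; pos5(id53) recv 71: fwd; pos0(id82) recv 53: drop
Round 2: pos2(id75) recv 82: fwd; pos4(id71) recv 75: fwd; pos0(id82) recv 71: drop
After round 2: 2 messages still in flight

Answer: 2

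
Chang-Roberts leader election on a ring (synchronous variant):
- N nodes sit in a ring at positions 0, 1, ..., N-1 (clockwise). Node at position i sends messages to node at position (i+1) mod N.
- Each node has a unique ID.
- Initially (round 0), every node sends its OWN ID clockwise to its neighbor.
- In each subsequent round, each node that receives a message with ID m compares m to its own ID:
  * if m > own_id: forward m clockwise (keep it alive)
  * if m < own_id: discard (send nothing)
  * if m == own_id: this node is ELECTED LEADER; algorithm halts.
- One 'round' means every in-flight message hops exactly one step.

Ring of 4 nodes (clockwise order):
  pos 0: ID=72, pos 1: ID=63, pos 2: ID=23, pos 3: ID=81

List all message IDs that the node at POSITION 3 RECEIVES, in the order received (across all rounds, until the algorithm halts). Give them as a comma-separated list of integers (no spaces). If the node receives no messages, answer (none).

Answer: 23,63,72,81

Derivation:
Round 1: pos1(id63) recv 72: fwd; pos2(id23) recv 63: fwd; pos3(id81) recv 23: drop; pos0(id72) recv 81: fwd
Round 2: pos2(id23) recv 72: fwd; pos3(id81) recv 63: drop; pos1(id63) recv 81: fwd
Round 3: pos3(id81) recv 72: drop; pos2(id23) recv 81: fwd
Round 4: pos3(id81) recv 81: ELECTED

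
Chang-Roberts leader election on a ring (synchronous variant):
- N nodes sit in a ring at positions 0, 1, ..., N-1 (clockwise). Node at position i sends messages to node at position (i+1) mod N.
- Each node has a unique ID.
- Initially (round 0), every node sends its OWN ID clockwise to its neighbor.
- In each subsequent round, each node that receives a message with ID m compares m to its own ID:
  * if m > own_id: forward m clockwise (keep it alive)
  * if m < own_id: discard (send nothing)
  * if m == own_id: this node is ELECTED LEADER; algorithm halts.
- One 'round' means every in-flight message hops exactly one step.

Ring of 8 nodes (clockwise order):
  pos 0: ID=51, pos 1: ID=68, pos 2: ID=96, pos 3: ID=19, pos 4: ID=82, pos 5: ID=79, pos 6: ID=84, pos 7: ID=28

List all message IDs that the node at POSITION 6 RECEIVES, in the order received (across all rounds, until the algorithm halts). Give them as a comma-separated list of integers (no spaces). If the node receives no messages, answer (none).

Round 1: pos1(id68) recv 51: drop; pos2(id96) recv 68: drop; pos3(id19) recv 96: fwd; pos4(id82) recv 19: drop; pos5(id79) recv 82: fwd; pos6(id84) recv 79: drop; pos7(id28) recv 84: fwd; pos0(id51) recv 28: drop
Round 2: pos4(id82) recv 96: fwd; pos6(id84) recv 82: drop; pos0(id51) recv 84: fwd
Round 3: pos5(id79) recv 96: fwd; pos1(id68) recv 84: fwd
Round 4: pos6(id84) recv 96: fwd; pos2(id96) recv 84: drop
Round 5: pos7(id28) recv 96: fwd
Round 6: pos0(id51) recv 96: fwd
Round 7: pos1(id68) recv 96: fwd
Round 8: pos2(id96) recv 96: ELECTED

Answer: 79,82,96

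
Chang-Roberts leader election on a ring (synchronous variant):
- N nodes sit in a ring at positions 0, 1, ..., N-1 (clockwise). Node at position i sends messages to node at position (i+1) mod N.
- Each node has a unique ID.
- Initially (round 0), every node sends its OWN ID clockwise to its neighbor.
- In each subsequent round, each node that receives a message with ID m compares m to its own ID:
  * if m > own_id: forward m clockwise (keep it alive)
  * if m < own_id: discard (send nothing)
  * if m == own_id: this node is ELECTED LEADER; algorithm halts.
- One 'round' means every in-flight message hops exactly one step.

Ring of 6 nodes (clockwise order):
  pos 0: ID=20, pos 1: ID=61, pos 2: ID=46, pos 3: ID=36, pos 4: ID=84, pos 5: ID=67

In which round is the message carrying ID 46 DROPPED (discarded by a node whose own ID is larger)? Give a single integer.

Round 1: pos1(id61) recv 20: drop; pos2(id46) recv 61: fwd; pos3(id36) recv 46: fwd; pos4(id84) recv 36: drop; pos5(id67) recv 84: fwd; pos0(id20) recv 67: fwd
Round 2: pos3(id36) recv 61: fwd; pos4(id84) recv 46: drop; pos0(id20) recv 84: fwd; pos1(id61) recv 67: fwd
Round 3: pos4(id84) recv 61: drop; pos1(id61) recv 84: fwd; pos2(id46) recv 67: fwd
Round 4: pos2(id46) recv 84: fwd; pos3(id36) recv 67: fwd
Round 5: pos3(id36) recv 84: fwd; pos4(id84) recv 67: drop
Round 6: pos4(id84) recv 84: ELECTED
Message ID 46 originates at pos 2; dropped at pos 4 in round 2

Answer: 2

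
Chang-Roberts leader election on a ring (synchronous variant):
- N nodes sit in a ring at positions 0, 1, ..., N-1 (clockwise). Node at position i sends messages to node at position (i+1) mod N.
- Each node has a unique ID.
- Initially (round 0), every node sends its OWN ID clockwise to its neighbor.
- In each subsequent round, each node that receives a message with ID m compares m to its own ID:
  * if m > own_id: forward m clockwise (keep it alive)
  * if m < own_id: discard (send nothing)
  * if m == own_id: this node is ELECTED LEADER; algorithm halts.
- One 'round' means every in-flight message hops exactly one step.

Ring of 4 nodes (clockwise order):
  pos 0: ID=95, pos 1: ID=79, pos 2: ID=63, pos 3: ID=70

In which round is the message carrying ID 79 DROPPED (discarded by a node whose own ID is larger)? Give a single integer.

Round 1: pos1(id79) recv 95: fwd; pos2(id63) recv 79: fwd; pos3(id70) recv 63: drop; pos0(id95) recv 70: drop
Round 2: pos2(id63) recv 95: fwd; pos3(id70) recv 79: fwd
Round 3: pos3(id70) recv 95: fwd; pos0(id95) recv 79: drop
Round 4: pos0(id95) recv 95: ELECTED
Message ID 79 originates at pos 1; dropped at pos 0 in round 3

Answer: 3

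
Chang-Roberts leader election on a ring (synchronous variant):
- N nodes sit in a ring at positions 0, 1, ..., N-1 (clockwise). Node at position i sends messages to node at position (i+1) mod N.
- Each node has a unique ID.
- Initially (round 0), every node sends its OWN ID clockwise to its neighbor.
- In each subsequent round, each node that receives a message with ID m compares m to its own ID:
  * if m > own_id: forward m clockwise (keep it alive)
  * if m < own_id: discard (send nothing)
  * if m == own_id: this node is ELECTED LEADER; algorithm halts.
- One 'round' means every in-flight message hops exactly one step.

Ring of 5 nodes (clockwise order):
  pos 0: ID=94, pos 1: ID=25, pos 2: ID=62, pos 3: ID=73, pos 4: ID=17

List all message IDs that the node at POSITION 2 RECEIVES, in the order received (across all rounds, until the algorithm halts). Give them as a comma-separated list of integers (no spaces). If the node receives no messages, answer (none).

Answer: 25,94

Derivation:
Round 1: pos1(id25) recv 94: fwd; pos2(id62) recv 25: drop; pos3(id73) recv 62: drop; pos4(id17) recv 73: fwd; pos0(id94) recv 17: drop
Round 2: pos2(id62) recv 94: fwd; pos0(id94) recv 73: drop
Round 3: pos3(id73) recv 94: fwd
Round 4: pos4(id17) recv 94: fwd
Round 5: pos0(id94) recv 94: ELECTED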